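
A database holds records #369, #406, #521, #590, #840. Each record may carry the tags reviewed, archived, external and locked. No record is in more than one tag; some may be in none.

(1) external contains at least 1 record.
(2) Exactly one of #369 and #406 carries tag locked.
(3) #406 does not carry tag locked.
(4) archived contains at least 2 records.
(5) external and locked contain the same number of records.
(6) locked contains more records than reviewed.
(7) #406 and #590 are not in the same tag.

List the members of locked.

locked = {#369}

From (3): #406 ∉ locked.
(2) (exactly one): #369 ∈ locked.
Suppose #521 ∈ locked: no assignment then satisfies all the clues, so #521 ∉ locked.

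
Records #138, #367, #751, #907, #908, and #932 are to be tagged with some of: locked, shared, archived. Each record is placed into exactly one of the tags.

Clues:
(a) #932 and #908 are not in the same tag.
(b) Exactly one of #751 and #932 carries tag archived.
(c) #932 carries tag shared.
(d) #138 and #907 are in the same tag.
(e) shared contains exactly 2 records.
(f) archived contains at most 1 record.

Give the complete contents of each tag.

locked = {#138, #907, #908}; shared = {#367, #932}; archived = {#751}

From (c): #932 ∈ shared.
(a): #908 ∉ shared.
(b) (exactly one): #751 ∈ archived.
(f): archived already has 1, so the rest are out.
Only one tag left: #908 ∈ locked.
Suppose #138 ∉ locked: no assignment then satisfies all the clues, so #138 ∈ locked.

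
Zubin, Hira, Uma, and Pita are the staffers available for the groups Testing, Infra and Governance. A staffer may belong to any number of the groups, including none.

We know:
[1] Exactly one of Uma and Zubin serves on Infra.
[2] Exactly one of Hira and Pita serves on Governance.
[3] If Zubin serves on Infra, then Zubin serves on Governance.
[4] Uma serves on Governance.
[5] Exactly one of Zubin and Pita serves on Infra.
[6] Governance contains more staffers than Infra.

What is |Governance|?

3

From (4): Uma ∈ Governance.
Suppose Zubin ∉ Governance: no assignment then satisfies all the clues, so Zubin ∈ Governance.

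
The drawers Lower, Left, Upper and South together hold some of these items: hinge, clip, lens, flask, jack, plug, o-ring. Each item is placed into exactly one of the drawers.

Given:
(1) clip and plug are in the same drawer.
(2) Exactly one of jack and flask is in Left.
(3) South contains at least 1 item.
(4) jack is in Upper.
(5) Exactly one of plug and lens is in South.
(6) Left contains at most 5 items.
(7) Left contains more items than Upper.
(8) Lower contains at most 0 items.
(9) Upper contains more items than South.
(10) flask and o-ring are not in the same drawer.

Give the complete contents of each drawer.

Lower = {}; Left = {clip, flask, hinge, plug}; Upper = {jack, o-ring}; South = {lens}

From (4): jack ∈ Upper.
(2) (exactly one): flask ∈ Left.
(8): Lower already has 0, so the rest are out.
(10): o-ring ∉ Left.
Suppose hinge ∉ Left: no assignment then satisfies all the clues, so hinge ∈ Left.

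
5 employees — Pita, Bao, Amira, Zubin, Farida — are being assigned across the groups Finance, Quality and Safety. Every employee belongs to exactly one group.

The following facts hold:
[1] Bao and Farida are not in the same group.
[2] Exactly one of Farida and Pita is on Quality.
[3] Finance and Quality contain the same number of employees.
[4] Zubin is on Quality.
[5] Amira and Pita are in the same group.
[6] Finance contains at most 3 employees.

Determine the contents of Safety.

Safety = {Bao}

From (4): Zubin ∈ Quality.
Suppose Pita ∈ Safety: no assignment then satisfies all the clues, so Pita ∉ Safety.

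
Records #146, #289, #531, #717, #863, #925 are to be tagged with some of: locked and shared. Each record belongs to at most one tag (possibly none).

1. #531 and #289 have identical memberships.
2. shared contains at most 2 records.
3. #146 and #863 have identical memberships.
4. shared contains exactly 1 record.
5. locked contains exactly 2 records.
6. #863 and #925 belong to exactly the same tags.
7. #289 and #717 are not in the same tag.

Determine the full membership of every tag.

locked = {#289, #531}; shared = {#717}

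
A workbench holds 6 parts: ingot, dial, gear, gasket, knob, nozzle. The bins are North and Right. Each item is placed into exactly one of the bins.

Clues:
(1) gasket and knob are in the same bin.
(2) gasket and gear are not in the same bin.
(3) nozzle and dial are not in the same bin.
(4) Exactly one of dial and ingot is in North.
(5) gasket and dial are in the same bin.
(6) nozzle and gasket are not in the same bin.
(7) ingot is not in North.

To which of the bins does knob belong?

knob: North

From (7): ingot ∉ North.
(4) (exactly one): dial ∈ North.
(5): gasket matches dial: gasket ∈ North.
(6): nozzle ∉ North.
Only one bin left: ingot ∈ Right.
Only one bin left: nozzle ∈ Right.
(1): knob matches gasket: knob ∈ North.
(2): gear ∉ North.
Only one bin left: gear ∈ Right.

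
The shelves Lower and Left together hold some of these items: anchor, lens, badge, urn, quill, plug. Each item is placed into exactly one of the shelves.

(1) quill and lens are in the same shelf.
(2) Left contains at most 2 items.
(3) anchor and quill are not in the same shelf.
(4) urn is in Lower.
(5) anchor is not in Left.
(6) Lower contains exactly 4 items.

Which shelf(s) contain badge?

badge: Lower

From (4): urn ∈ Lower.
From (5): anchor ∉ Left.
Only one shelf left: anchor ∈ Lower.
(3): quill ∉ Lower.
Only one shelf left: quill ∈ Left.
(1): lens matches quill: lens ∉ Lower.
(1): lens matches quill: lens ∈ Left.
(2): Left already has 2, so the rest are out.
(6): only 4 candidates remain for Lower, so all are in.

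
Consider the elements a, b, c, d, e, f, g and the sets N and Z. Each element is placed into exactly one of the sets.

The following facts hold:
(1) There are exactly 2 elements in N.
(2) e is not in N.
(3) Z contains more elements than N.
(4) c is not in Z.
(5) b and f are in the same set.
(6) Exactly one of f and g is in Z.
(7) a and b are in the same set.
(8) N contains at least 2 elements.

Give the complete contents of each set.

From (2): e ∉ N.
From (4): c ∉ Z.
Only one set left: c ∈ N.
Only one set left: e ∈ Z.
Suppose a ∈ N: no assignment then satisfies all the clues, so a ∉ N.

N = {c, g}; Z = {a, b, d, e, f}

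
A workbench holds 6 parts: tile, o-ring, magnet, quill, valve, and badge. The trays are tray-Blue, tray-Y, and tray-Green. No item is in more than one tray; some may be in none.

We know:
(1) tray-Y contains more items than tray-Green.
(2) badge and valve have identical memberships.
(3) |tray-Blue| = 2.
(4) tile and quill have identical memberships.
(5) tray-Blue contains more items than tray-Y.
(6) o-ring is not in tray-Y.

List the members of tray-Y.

tray-Y = {magnet}

From (6): o-ring ∉ tray-Y.
Suppose tile ∈ tray-Y: no assignment then satisfies all the clues, so tile ∉ tray-Y.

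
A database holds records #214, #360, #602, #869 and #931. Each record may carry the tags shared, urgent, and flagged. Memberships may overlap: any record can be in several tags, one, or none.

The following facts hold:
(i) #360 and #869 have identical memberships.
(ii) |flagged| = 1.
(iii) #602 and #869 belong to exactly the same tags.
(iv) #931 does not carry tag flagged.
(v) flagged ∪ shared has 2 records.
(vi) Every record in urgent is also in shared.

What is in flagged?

flagged = {#214}

From (iv): #931 ∉ flagged.
Suppose #214 ∉ flagged: no assignment then satisfies all the clues, so #214 ∈ flagged.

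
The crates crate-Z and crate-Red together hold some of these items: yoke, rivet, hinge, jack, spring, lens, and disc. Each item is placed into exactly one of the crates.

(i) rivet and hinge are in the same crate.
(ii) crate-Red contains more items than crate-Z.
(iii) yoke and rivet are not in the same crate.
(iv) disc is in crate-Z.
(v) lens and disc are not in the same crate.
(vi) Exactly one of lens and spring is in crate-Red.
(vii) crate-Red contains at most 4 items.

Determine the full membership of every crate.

crate-Z = {disc, spring, yoke}; crate-Red = {hinge, jack, lens, rivet}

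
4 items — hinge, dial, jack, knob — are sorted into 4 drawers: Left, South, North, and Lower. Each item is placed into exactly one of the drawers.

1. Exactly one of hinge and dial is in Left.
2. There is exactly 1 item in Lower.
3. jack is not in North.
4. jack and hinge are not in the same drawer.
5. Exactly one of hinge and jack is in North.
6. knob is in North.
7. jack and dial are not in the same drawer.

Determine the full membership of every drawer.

From (3): jack ∉ North.
From (6): knob ∈ North.
(5) (exactly one): hinge ∈ North.
(1) (exactly one): dial ∈ Left.
(2): only 1 candidates remain for Lower, so all are in.

Left = {dial}; South = {}; North = {hinge, knob}; Lower = {jack}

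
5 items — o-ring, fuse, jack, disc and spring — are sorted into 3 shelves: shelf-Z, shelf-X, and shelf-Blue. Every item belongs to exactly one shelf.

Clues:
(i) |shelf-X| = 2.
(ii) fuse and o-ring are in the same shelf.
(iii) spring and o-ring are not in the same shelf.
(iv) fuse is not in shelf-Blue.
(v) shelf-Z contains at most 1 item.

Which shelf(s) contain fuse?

fuse: shelf-X

From (iv): fuse ∉ shelf-Blue.
(ii): o-ring matches fuse: o-ring ∉ shelf-Blue.
Suppose fuse ∈ shelf-Z: no assignment then satisfies all the clues, so fuse ∉ shelf-Z.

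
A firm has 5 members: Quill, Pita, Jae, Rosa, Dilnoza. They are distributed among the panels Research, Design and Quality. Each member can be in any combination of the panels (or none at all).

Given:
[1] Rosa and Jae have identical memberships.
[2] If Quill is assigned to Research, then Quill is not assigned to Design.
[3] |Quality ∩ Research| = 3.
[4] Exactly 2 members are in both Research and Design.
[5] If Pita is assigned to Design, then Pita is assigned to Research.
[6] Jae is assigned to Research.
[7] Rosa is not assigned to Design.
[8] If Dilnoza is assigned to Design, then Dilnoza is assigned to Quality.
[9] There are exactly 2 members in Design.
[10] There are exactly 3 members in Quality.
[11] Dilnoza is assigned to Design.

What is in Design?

From (6): Jae ∈ Research.
From (7): Rosa ∉ Design.
From (11): Dilnoza ∈ Design.
(1): Rosa matches Jae: Rosa ∈ Research.
(1): Jae matches Rosa: Jae ∉ Design.
(8): Dilnoza ∈ Quality.
Suppose Quill ∈ Design: no assignment then satisfies all the clues, so Quill ∉ Design.

Design = {Dilnoza, Pita}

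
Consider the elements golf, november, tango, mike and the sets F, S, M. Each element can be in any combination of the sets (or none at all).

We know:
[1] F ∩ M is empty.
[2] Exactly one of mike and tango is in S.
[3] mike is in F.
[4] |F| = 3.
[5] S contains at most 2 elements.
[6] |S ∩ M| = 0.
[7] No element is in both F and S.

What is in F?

From (3): mike ∈ F.
(1) (disjoint): mike ∉ M.
(7) (disjoint): mike ∉ S.
(2) (exactly one): tango ∈ S.
(7) (disjoint): tango ∉ F.
(4): only 3 candidates remain for F, so all are in.
(7) (disjoint): golf ∉ S.
(7) (disjoint): november ∉ S.
(1) (disjoint): golf ∉ M.
(1) (disjoint): november ∉ M.

F = {golf, mike, november}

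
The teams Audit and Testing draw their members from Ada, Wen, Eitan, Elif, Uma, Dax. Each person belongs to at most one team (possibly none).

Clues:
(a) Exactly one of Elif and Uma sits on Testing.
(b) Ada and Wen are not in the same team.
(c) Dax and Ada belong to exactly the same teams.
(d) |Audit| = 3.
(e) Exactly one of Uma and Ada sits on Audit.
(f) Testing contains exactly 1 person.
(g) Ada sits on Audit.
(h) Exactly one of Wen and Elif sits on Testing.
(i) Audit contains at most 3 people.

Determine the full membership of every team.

From (g): Ada ∈ Audit.
(b): Wen ∉ Audit.
(c): Dax matches Ada: Dax ∈ Audit.
(e) (exactly one): Uma ∉ Audit.
Suppose Wen ∈ Testing: no assignment then satisfies all the clues, so Wen ∉ Testing.

Audit = {Ada, Dax, Eitan}; Testing = {Elif}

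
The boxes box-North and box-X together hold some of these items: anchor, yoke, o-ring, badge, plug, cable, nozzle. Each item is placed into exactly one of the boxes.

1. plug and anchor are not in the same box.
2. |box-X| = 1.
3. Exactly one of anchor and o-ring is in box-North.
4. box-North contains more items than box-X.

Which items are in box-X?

box-X = {anchor}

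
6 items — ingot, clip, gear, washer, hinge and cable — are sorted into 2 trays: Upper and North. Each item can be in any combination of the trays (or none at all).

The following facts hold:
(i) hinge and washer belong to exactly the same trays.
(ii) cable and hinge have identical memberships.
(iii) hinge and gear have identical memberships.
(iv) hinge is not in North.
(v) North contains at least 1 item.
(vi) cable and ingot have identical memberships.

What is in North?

From (iv): hinge ∉ North.
(i): washer matches hinge: washer ∉ North.
(ii): cable matches hinge: cable ∉ North.
(iii): gear matches hinge: gear ∉ North.
(vi): ingot matches cable: ingot ∉ North.
(v): only 1 candidates remain for North, so all are in.

North = {clip}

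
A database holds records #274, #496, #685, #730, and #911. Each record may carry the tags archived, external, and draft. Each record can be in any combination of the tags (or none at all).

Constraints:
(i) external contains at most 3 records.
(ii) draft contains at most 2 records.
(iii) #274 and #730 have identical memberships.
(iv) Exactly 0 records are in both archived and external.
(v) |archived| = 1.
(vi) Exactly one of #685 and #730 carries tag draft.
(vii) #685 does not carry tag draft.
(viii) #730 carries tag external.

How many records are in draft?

2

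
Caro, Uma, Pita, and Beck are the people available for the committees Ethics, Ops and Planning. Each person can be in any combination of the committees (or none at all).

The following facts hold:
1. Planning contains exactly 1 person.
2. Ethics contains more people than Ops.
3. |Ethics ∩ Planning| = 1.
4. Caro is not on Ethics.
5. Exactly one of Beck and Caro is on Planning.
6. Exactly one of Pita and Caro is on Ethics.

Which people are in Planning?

Planning = {Beck}

From (4): Caro ∉ Ethics.
(6) (exactly one): Pita ∈ Ethics.
Suppose Caro ∈ Planning: no assignment then satisfies all the clues, so Caro ∉ Planning.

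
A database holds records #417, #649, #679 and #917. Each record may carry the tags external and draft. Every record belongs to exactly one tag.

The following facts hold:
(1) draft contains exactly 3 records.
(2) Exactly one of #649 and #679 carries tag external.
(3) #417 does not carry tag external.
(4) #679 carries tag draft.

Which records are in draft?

From (3): #417 ∉ external.
From (4): #679 ∈ draft.
(2) (exactly one): #649 ∈ external.
Only one tag left: #417 ∈ draft.
(1): only 3 candidates remain for draft, so all are in.

draft = {#417, #679, #917}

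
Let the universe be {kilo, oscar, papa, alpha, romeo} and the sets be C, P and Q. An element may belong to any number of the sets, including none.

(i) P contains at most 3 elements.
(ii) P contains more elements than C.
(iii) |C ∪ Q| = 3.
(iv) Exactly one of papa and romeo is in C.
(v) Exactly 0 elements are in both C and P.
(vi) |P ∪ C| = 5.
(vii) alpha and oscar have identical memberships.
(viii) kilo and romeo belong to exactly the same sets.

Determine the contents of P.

P = {alpha, oscar, papa}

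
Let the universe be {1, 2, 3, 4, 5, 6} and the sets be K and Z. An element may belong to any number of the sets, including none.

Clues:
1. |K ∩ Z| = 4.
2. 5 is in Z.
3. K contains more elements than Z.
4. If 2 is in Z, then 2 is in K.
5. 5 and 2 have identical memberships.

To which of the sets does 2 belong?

2: K, Z

From (2): 5 ∈ Z.
(5): 2 matches 5: 2 ∈ Z.
(4): 2 ∈ K.
(5): 5 matches 2: 5 ∈ K.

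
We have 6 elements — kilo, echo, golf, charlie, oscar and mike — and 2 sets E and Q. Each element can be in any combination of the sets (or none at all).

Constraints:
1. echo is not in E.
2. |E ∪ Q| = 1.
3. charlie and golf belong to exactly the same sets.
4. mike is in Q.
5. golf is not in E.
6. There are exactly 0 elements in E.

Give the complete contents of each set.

E = {}; Q = {mike}

From (1): echo ∉ E.
From (4): mike ∈ Q.
From (5): golf ∉ E.
(3): charlie matches golf: charlie ∉ E.
(6): E already has 0, so the rest are out.
Suppose kilo ∈ Q: no assignment then satisfies all the clues, so kilo ∉ Q.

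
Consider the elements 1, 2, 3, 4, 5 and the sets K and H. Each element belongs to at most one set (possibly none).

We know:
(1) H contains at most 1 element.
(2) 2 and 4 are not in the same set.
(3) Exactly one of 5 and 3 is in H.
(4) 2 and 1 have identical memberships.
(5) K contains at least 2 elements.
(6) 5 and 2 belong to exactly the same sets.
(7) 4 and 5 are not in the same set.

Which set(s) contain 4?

4: none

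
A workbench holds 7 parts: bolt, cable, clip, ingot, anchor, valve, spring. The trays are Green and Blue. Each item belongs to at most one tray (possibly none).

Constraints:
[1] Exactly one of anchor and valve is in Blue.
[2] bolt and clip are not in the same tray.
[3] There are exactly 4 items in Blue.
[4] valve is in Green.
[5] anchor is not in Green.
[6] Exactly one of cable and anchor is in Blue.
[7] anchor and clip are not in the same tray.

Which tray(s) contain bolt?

bolt: Blue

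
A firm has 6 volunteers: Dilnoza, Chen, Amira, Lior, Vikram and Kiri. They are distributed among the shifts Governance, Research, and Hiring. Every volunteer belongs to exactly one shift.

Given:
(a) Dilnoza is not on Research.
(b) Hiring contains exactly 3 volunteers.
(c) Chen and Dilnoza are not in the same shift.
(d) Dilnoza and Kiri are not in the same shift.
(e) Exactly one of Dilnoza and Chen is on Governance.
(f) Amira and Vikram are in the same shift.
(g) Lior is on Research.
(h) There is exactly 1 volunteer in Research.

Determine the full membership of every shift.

Governance = {Chen, Kiri}; Research = {Lior}; Hiring = {Amira, Dilnoza, Vikram}

From (a): Dilnoza ∉ Research.
From (g): Lior ∈ Research.
(h): Research already has 1, so the rest are out.
Suppose Dilnoza ∈ Governance: no assignment then satisfies all the clues, so Dilnoza ∉ Governance.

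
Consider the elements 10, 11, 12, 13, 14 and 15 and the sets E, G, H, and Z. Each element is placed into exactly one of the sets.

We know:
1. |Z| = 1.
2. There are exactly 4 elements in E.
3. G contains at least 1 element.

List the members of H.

H = {}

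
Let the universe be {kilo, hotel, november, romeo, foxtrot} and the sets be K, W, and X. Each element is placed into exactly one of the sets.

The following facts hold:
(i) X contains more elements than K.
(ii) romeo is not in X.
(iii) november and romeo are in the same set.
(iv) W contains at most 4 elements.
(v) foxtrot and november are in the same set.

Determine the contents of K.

K = {}

From (ii): romeo ∉ X.
(iii): november matches romeo: november ∉ X.
(v): foxtrot matches november: foxtrot ∉ X.
Suppose kilo ∈ K: no assignment then satisfies all the clues, so kilo ∉ K.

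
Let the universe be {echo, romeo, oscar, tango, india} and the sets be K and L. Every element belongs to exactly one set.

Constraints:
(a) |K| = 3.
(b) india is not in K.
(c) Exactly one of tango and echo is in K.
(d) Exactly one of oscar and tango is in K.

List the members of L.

L = {india, tango}

From (b): india ∉ K.
Only one set left: india ∈ L.
Suppose echo ∈ L: no assignment then satisfies all the clues, so echo ∉ L.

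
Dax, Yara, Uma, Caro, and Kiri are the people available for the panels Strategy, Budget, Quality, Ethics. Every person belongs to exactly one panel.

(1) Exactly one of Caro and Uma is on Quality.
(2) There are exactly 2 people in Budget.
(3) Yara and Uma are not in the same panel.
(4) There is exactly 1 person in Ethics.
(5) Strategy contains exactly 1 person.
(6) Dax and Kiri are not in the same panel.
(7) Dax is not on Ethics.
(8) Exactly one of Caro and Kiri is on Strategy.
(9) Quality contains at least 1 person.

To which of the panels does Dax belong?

Dax: Budget

From (7): Dax ∉ Ethics.
Suppose Dax ∈ Strategy: no assignment then satisfies all the clues, so Dax ∉ Strategy.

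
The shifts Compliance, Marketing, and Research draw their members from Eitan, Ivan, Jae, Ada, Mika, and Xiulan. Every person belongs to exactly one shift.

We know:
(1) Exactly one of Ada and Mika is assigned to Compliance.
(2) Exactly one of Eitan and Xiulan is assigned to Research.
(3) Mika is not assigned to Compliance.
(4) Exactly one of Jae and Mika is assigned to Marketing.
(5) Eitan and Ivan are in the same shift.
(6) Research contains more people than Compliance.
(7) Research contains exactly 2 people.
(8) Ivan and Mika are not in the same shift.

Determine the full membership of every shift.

Compliance = {Ada}; Marketing = {Eitan, Ivan, Jae}; Research = {Mika, Xiulan}

From (3): Mika ∉ Compliance.
(1) (exactly one): Ada ∈ Compliance.
Suppose Eitan ∈ Compliance: no assignment then satisfies all the clues, so Eitan ∉ Compliance.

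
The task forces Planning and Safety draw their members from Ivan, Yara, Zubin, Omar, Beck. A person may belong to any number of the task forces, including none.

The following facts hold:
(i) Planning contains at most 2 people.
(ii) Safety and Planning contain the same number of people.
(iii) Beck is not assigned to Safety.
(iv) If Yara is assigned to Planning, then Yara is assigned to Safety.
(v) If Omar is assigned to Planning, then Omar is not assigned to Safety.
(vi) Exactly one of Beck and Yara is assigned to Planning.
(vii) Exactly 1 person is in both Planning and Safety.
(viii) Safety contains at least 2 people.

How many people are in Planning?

2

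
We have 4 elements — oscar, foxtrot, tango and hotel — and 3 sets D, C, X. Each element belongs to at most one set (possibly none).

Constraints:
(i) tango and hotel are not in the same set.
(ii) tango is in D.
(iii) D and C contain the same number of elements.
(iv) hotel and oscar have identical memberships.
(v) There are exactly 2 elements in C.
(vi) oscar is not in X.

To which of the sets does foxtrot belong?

foxtrot: D

From (ii): tango ∈ D.
From (vi): oscar ∉ X.
(i): hotel ∉ D.
(iv): oscar matches hotel: oscar ∉ D.
(iv): hotel matches oscar: hotel ∉ X.
Suppose foxtrot ∉ D: no assignment then satisfies all the clues, so foxtrot ∈ D.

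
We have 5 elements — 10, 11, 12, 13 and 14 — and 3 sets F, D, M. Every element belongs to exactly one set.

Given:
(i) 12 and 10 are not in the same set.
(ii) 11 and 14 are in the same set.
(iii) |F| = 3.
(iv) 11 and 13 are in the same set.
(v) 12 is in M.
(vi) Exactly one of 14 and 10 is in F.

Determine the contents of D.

D = {10}

From (v): 12 ∈ M.
(i): 10 ∉ M.
Suppose 10 ∉ D: no assignment then satisfies all the clues, so 10 ∈ D.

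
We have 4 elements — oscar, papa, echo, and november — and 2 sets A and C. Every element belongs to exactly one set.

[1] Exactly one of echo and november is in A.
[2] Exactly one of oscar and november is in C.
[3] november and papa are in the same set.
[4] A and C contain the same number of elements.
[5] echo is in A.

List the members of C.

C = {november, papa}

From (5): echo ∈ A.
(1) (exactly one): november ∉ A.
(3): papa matches november: papa ∉ A.
Only one set left: papa ∈ C.
Only one set left: november ∈ C.
(2) (exactly one): oscar ∉ C.
Only one set left: oscar ∈ A.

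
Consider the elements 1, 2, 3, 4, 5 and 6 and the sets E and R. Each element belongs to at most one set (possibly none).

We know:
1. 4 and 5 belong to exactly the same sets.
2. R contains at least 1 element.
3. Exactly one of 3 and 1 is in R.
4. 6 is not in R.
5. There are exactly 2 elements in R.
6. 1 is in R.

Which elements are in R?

R = {1, 2}

From (4): 6 ∉ R.
From (6): 1 ∈ R.
(3) (exactly one): 3 ∉ R.
Suppose 2 ∉ R: no assignment then satisfies all the clues, so 2 ∈ R.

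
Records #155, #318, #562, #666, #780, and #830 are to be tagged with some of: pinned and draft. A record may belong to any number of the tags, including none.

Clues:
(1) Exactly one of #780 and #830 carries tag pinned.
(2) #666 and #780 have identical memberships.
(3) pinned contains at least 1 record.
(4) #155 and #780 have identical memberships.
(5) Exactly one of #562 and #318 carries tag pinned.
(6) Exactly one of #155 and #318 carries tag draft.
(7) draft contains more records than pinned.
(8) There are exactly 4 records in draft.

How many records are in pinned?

2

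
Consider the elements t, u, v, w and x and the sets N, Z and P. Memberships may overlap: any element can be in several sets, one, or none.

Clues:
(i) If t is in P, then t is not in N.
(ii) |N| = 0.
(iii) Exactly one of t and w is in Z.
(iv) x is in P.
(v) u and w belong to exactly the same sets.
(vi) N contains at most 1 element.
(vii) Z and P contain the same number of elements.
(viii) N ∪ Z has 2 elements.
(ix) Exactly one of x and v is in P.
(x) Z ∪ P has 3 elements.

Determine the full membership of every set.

N = {}; Z = {t, v}; P = {t, x}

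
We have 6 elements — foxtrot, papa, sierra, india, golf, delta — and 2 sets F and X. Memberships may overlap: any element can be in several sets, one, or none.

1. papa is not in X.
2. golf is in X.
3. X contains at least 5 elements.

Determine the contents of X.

From (1): papa ∉ X.
From (2): golf ∈ X.
(3): only 5 candidates remain for X, so all are in.

X = {delta, foxtrot, golf, india, sierra}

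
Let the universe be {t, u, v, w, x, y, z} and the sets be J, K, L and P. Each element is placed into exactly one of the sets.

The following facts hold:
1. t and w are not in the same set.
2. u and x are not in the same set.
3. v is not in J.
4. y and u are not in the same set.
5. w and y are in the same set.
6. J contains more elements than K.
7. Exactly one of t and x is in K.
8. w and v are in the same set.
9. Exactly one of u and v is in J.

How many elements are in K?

1

From (3): v ∉ J.
(8): w matches v: w ∉ J.
(9) (exactly one): u ∈ J.
(2): x ∉ J.
(4): y ∉ J.
Suppose v ∈ K: no assignment then satisfies all the clues, so v ∉ K.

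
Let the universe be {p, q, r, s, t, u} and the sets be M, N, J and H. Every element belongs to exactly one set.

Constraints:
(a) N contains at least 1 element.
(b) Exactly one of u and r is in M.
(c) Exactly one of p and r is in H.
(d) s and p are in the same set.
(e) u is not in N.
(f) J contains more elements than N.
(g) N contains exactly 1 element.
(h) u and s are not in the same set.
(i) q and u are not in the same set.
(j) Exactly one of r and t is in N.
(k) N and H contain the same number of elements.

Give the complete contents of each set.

M = {u}; N = {t}; J = {p, q, s}; H = {r}

From (e): u ∉ N.
Suppose p ∈ M: no assignment then satisfies all the clues, so p ∉ M.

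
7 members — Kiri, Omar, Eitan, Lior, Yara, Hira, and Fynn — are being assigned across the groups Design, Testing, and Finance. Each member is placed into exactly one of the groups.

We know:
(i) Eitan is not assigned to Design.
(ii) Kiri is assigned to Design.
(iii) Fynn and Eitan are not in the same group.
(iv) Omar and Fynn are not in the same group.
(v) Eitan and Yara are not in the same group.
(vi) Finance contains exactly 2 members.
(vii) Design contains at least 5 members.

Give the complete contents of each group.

Design = {Fynn, Hira, Kiri, Lior, Yara}; Testing = {}; Finance = {Eitan, Omar}

From (i): Eitan ∉ Design.
From (ii): Kiri ∈ Design.
Suppose Omar ∈ Design: no assignment then satisfies all the clues, so Omar ∉ Design.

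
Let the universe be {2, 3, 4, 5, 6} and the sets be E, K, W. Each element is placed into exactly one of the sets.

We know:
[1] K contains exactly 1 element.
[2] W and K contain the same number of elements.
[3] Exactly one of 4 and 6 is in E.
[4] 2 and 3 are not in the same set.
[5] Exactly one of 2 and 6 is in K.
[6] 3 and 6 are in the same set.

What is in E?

E = {3, 5, 6}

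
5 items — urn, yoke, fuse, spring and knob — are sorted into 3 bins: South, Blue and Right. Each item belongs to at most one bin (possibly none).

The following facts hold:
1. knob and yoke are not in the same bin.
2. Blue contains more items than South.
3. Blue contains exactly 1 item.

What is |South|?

0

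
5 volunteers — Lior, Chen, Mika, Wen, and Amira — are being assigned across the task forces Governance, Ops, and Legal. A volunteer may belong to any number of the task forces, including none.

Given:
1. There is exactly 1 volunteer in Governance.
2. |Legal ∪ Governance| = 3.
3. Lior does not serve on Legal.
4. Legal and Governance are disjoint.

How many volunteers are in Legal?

2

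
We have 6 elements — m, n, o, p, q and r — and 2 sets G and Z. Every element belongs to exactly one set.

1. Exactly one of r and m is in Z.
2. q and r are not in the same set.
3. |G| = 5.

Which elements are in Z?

Z = {r}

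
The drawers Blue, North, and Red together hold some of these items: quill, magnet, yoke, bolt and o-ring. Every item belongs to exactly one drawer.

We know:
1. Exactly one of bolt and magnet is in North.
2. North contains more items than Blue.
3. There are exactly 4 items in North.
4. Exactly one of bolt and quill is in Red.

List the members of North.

North = {magnet, o-ring, quill, yoke}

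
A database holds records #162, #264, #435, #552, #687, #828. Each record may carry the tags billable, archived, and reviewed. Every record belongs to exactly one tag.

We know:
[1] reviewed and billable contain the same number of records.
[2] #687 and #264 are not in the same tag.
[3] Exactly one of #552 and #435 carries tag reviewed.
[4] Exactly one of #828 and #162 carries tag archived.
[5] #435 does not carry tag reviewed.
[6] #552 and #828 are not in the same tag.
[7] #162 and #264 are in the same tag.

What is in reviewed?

reviewed = {#552, #687}

From (5): #435 ∉ reviewed.
(3) (exactly one): #552 ∈ reviewed.
(6): #828 ∉ reviewed.
Suppose #162 ∈ reviewed: no assignment then satisfies all the clues, so #162 ∉ reviewed.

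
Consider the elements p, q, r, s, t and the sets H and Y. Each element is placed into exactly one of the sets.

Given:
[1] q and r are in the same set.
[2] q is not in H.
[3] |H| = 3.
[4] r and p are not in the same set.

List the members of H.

H = {p, s, t}

From (2): q ∉ H.
(1): r matches q: r ∉ H.
(3): only 3 candidates remain for H, so all are in.
Only one set left: q ∈ Y.
Only one set left: r ∈ Y.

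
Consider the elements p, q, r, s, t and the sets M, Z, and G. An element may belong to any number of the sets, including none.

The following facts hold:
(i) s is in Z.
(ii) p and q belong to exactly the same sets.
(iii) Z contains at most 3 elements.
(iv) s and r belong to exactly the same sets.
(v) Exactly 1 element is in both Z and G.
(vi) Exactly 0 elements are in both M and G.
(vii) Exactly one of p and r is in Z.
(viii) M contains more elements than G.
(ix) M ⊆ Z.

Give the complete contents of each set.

M = {r, s}; Z = {r, s, t}; G = {t}

From (i): s ∈ Z.
(iv): r matches s: r ∈ Z.
(vii) (exactly one): p ∉ Z.
(ix) contrapositive: p ∉ M.
(ii): q matches p: q ∉ M.
(ii): q matches p: q ∉ Z.
Suppose p ∈ G: no assignment then satisfies all the clues, so p ∉ G.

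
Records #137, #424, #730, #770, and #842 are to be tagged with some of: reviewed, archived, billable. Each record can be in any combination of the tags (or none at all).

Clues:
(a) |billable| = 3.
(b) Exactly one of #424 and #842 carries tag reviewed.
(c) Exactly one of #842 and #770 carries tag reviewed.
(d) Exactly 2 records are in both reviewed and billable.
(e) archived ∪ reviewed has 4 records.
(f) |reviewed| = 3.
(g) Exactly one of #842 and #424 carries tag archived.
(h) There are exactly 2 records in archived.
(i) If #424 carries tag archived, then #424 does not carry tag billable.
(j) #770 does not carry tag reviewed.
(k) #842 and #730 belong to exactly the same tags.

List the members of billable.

billable = {#730, #770, #842}

From (j): #770 ∉ reviewed.
(c) (exactly one): #842 ∈ reviewed.
(k): #730 matches #842: #730 ∈ reviewed.
(b) (exactly one): #424 ∉ reviewed.
(f): only 3 candidates remain for reviewed, so all are in.
Suppose #137 ∈ billable: no assignment then satisfies all the clues, so #137 ∉ billable.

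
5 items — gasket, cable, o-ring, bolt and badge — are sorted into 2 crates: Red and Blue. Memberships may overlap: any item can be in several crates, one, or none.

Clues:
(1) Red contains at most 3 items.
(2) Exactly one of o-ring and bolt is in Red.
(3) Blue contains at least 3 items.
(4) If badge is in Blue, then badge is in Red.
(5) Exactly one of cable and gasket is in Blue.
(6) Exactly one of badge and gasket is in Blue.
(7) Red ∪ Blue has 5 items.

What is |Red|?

3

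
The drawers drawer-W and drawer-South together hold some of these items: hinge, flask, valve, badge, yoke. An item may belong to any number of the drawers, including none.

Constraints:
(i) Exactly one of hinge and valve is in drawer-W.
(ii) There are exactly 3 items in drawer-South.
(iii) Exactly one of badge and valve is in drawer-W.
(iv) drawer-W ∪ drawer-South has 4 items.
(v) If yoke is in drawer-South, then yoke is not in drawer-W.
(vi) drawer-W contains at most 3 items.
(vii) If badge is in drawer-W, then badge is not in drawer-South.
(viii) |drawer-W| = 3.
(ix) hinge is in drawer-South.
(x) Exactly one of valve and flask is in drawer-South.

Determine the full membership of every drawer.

drawer-W = {badge, flask, hinge}; drawer-South = {flask, hinge, yoke}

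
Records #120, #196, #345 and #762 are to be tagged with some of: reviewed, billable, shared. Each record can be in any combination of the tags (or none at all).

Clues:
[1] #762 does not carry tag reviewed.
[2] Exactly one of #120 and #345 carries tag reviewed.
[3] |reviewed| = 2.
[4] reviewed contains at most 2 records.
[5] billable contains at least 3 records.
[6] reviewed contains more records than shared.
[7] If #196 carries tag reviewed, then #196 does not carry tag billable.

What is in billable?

billable = {#120, #345, #762}

From (1): #762 ∉ reviewed.
Suppose #120 ∉ billable: no assignment then satisfies all the clues, so #120 ∈ billable.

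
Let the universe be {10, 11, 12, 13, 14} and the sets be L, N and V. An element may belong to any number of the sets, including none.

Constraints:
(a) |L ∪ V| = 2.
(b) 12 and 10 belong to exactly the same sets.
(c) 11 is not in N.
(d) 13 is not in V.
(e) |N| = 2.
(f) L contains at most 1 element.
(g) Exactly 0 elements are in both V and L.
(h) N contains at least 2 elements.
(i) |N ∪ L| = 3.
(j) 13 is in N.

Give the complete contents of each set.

From (c): 11 ∉ N.
From (d): 13 ∉ V.
From (j): 13 ∈ N.
Suppose 10 ∈ L: no assignment then satisfies all the clues, so 10 ∉ L.

L = {11}; N = {13, 14}; V = {14}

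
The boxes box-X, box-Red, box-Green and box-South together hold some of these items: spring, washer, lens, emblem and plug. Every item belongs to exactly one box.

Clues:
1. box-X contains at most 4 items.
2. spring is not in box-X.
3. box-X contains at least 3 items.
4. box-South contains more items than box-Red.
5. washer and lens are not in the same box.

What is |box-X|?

3

From (2): spring ∉ box-X.
Suppose spring ∈ box-Red: no assignment then satisfies all the clues, so spring ∉ box-Red.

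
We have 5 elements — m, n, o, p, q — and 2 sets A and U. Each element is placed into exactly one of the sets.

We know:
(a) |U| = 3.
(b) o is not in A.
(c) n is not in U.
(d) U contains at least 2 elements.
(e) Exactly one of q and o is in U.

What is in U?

From (b): o ∉ A.
From (c): n ∉ U.
Only one set left: n ∈ A.
Only one set left: o ∈ U.
(e) (exactly one): q ∉ U.
Only one set left: q ∈ A.
(a): only 3 candidates remain for U, so all are in.

U = {m, o, p}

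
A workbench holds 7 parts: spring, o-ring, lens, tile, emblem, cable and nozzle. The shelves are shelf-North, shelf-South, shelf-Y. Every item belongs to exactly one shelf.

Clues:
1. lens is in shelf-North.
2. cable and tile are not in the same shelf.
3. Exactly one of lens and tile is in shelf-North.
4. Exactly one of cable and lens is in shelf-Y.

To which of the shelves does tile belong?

tile: shelf-South

From (1): lens ∈ shelf-North.
(3) (exactly one): tile ∉ shelf-North.
(4) (exactly one): cable ∈ shelf-Y.
(2): tile ∉ shelf-Y.
Only one shelf left: tile ∈ shelf-South.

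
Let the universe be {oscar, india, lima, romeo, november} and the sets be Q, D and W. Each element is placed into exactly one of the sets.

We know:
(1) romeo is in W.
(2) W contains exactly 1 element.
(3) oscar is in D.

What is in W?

From (1): romeo ∈ W.
From (3): oscar ∈ D.
(2): W already has 1, so the rest are out.

W = {romeo}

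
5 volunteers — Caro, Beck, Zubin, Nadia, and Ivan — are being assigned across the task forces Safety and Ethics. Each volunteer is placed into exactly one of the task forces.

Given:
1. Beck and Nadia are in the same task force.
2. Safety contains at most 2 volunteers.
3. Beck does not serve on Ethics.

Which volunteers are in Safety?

Safety = {Beck, Nadia}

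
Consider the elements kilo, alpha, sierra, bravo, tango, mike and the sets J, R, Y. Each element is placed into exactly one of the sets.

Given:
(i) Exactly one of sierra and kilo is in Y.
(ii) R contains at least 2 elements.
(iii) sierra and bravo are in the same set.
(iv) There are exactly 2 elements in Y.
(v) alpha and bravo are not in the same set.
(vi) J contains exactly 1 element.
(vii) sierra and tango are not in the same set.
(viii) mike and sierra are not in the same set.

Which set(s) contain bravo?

bravo: Y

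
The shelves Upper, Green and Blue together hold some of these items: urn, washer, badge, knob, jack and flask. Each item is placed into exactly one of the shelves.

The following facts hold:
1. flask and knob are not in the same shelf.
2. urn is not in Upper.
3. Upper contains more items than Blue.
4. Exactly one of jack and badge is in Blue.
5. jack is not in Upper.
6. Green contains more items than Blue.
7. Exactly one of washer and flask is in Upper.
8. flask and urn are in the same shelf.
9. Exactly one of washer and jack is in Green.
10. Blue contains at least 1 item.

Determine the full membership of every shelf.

Upper = {knob, washer}; Green = {flask, jack, urn}; Blue = {badge}

From (2): urn ∉ Upper.
From (5): jack ∉ Upper.
(8): flask matches urn: flask ∉ Upper.
(7) (exactly one): washer ∈ Upper.
(9) (exactly one): jack ∈ Green.
(4) (exactly one): badge ∈ Blue.
Suppose urn ∉ Green: no assignment then satisfies all the clues, so urn ∈ Green.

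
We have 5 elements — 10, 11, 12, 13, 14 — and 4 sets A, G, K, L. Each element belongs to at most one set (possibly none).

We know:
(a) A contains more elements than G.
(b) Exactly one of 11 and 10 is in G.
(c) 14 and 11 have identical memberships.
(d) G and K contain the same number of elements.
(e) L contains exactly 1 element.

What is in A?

A = {11, 14}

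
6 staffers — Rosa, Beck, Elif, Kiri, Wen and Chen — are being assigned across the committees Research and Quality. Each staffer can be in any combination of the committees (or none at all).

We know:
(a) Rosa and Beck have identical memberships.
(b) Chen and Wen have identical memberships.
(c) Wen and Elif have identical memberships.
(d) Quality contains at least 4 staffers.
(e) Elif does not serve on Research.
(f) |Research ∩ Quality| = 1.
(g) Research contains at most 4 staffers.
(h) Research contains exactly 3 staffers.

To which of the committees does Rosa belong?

Rosa: Research

From (e): Elif ∉ Research.
(c): Wen matches Elif: Wen ∉ Research.
(b): Chen matches Wen: Chen ∉ Research.
(h): only 3 candidates remain for Research, so all are in.
Suppose Rosa ∈ Quality: no assignment then satisfies all the clues, so Rosa ∉ Quality.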